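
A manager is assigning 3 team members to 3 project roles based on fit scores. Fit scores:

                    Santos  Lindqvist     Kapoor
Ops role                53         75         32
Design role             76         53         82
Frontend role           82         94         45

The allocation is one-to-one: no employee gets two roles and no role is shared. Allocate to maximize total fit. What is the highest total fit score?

This is the linear assignment problem.
Optimal: Santos→Frontend role (82 pts), Lindqvist→Ops role (75 pts), Kapoor→Design role (82 pts) — total 82+75+82 = 239 pts.
Max-entry greedy (repeatedly take the single best remaining cell) gives 229 pts, worse by 10.
Next-best assignment: Santos→Ops role, Lindqvist→Frontend role, Kapoor→Design role = 229 pts.
Swapping Lindqvist↔Kapoor (Lindqvist→Design role 53 pts, Kapoor→Ops role 32 pts) loses 72.

Maximum total: 239 pts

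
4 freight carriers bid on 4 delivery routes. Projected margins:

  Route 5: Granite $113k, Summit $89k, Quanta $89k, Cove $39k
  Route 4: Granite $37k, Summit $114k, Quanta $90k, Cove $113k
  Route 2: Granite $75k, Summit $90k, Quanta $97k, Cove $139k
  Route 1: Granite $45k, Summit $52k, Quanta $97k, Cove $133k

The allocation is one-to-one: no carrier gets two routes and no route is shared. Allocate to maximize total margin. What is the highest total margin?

Optimal: Granite→Route 5 ($113k), Summit→Route 4 ($114k), Quanta→Route 1 ($97k), Cove→Route 2 ($139k) — total 113+114+97+139 = $463k.
Row-greedy (each carrier in turn takes its best remaining route) gives $457k, worse by 6.
Swapping Cove↔Summit (Cove→Route 4 $113k, Summit→Route 2 $90k) loses 50.

Maximum total: $463k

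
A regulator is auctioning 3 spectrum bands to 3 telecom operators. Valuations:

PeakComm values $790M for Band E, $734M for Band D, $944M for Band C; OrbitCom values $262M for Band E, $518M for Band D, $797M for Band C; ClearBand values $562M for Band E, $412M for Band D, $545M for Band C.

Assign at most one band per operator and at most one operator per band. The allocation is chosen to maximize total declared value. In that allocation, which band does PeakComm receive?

This is a one-to-one assignment (maximum-weight bipartite matching).
Optimal: PeakComm→Band D ($734M), OrbitCom→Band C ($797M), ClearBand→Band E ($562M) — total 734+797+562 = $2093M.
Row-greedy (each operator in turn takes its best remaining band) gives $2024M, worse by 69.
PeakComm's own top band is Band C ($944M), but forcing PeakComm→Band C and reassigning the rest optimally gives only $2024M — worse by 69.

PeakComm receives Band D.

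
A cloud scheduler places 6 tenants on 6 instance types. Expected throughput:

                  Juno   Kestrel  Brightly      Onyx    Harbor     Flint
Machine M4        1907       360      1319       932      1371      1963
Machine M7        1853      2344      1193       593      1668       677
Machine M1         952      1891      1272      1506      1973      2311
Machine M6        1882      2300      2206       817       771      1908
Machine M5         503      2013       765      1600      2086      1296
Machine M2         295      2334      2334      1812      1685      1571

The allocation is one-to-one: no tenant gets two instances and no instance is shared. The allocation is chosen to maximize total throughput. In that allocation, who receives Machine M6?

Optimal: Juno→Machine M4 (1907 ops/s), Kestrel→Machine M7 (2344 ops/s), Brightly→Machine M6 (2206 ops/s), Onyx→Machine M2 (1812 ops/s), Harbor→Machine M5 (2086 ops/s), Flint→Machine M1 (2311 ops/s) — total 1907+2344+2206+1812+2086+2311 = 12666 ops/s.
Column-greedy (each instance in turn goes to its best remaining tenant) gives 10381 ops/s, worse by 2285.
Every other assignment is strictly worse.
Brightly's own top instance is Machine M2 (2334 ops/s), but forcing Brightly→Machine M2 and reassigning the rest optimally gives only 12120 ops/s — worse by 546.

Brightly receives Machine M6.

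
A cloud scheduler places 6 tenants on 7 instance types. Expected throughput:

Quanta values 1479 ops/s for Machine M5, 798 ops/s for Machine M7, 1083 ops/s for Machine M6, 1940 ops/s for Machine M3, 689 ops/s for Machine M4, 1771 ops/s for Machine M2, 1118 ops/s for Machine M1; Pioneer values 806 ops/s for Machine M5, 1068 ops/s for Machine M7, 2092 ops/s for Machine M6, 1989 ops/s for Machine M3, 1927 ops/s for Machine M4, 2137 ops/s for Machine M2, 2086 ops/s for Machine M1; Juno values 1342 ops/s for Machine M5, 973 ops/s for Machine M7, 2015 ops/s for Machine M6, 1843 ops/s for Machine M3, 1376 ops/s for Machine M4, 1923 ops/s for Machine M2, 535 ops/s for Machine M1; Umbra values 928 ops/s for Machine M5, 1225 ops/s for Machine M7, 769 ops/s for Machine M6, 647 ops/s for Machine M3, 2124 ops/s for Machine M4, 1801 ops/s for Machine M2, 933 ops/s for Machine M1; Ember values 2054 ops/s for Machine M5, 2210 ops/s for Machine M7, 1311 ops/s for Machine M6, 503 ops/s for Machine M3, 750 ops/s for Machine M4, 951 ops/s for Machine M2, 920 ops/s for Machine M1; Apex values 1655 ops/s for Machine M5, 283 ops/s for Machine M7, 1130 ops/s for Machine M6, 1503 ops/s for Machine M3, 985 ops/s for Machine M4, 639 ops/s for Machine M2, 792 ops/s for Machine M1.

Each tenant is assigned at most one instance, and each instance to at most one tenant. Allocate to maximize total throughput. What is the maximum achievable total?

Optimal: Quanta→Machine M3 (1940 ops/s), Pioneer→Machine M2 (2137 ops/s), Juno→Machine M6 (2015 ops/s), Umbra→Machine M4 (2124 ops/s), Ember→Machine M7 (2210 ops/s), Apex→Machine M5 (1655 ops/s) — total 1940+2137+2015+2124+2210+1655 = 12081 ops/s.
Column-greedy (each instance in turn goes to its best remaining tenant) gives 9326 ops/s, worse by 2755.
Next-best assignment: Quanta→Machine M3, Pioneer→Machine M1, Juno→Machine M6, Umbra→Machine M4, Ember→Machine M7, Apex→Machine M5 = 12030 ops/s.
Swapping Quanta↔Umbra (Quanta→Machine M4 689 ops/s, Umbra→Machine M3 647 ops/s) loses 2728.
No other one-to-one assignment exceeds 12081 ops/s.

Maximum total: 12081 ops/s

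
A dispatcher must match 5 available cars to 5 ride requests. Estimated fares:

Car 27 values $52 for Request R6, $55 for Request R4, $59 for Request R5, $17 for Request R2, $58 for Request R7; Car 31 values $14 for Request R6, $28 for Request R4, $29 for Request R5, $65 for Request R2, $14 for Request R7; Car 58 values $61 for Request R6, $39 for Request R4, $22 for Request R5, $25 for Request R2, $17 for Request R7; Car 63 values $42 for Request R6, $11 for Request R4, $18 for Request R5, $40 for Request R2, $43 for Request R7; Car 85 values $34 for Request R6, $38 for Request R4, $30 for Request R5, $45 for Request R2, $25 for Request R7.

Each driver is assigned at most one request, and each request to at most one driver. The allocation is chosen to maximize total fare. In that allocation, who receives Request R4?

Car 85 receives Request R4.

Optimal: Car 27→Request R5 ($59), Car 31→Request R2 ($65), Car 58→Request R6 ($61), Car 63→Request R7 ($43), Car 85→Request R4 ($38) — total 59+65+61+43+38 = $266.
Column-greedy (each request in turn goes to its best remaining driver) gives $254, worse by 12.
Next-best assignment: Car 27→Request R4, Car 31→Request R2, Car 58→Request R6, Car 63→Request R7, Car 85→Request R5 = $254.
Swapping Car 85↔Car 58 (Car 85→Request R6 $34, Car 58→Request R4 $39) loses 26.
No other one-to-one assignment exceeds $266.
Car 85's own top request is Request R2 ($45), but forcing Car 85→Request R2 and reassigning the rest optimally gives only $236 — worse by 30.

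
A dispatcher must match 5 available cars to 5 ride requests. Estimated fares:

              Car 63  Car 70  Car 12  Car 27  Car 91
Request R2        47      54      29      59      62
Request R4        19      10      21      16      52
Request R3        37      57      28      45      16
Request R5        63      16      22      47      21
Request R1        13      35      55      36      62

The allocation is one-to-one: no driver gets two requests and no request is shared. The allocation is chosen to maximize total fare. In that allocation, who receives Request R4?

Car 91 receives Request R4.

Optimal: Car 63→Request R5 ($63), Car 70→Request R3 ($57), Car 12→Request R1 ($55), Car 27→Request R2 ($59), Car 91→Request R4 ($52) — total 63+57+55+59+52 = $286.
Max-entry greedy (repeatedly take the single best remaining cell) gives $253, worse by 33.
Next-best assignment: Car 63→Request R5, Car 70→Request R2, Car 12→Request R1, Car 27→Request R3, Car 91→Request R4 = $269.
Car 91's own top request is Request R2 ($62), but forcing Car 91→Request R2 and reassigning the rest optimally gives only $253 — worse by 33.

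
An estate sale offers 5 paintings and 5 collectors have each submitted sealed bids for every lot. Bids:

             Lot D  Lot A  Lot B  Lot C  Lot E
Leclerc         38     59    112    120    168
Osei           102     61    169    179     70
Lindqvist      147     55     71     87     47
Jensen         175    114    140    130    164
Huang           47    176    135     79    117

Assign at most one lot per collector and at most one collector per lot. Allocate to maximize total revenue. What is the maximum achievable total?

Optimal: Leclerc→Lot E ($168), Osei→Lot C ($179), Lindqvist→Lot D ($147), Jensen→Lot B ($140), Huang→Lot A ($176) — total 168+179+147+140+176 = $810.
Column-greedy (each lot in turn goes to its best remaining collector) gives $687, worse by 123.

Maximum total: $810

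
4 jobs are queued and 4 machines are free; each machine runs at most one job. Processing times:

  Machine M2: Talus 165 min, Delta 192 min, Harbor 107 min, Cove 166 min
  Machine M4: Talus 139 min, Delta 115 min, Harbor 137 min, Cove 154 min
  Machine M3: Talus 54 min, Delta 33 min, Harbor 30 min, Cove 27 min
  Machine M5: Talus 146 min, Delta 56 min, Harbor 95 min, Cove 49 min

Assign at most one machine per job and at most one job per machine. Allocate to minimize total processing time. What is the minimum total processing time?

Min total: 325 min

Optimal: Talus→Machine M3 (54 min), Delta→Machine M4 (115 min), Harbor→Machine M2 (107 min), Cove→Machine M5 (49 min) — total 54+115+107+49 = 325 min.
Min-entry greedy (repeatedly take the single cheapest remaining cell) gives 329 min, worse by 4.
Swapping Talus↔Delta (Talus→Machine M4 139 min, Delta→Machine M3 33 min) adds 3.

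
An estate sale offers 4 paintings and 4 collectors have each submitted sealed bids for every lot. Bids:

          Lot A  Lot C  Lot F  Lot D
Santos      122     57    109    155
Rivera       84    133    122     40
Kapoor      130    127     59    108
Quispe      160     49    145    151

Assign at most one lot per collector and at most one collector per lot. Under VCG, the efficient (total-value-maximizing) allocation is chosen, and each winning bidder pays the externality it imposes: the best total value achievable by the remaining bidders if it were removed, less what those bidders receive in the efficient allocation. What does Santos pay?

Santos pays $5.

Efficient allocation: Santos→Lot D ($155), Rivera→Lot F ($122), Kapoor→Lot C ($127), Quispe→Lot A ($160); total welfare W = $564.
Santos receives Lot D at value $155, so the others get W − 155 = $409.
Without Santos: best allocation of the remaining 3 bidders over all 4 lots is Rivera→Lot C ($133), Kapoor→Lot A ($130), Quispe→Lot D ($151), total $414.
VCG payment = (others' best without Santos) − (others' welfare with Santos) = 414 − 409 = $5.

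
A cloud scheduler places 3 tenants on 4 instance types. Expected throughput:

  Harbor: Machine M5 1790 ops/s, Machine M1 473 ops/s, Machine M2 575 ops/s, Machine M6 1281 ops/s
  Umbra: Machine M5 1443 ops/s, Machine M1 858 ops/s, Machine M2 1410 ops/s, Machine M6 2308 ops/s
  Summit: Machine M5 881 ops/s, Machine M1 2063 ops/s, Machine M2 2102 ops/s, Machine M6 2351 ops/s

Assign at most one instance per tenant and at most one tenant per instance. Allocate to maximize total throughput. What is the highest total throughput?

Max total: 6200 ops/s

Optimal: Harbor→Machine M5 (1790 ops/s), Umbra→Machine M6 (2308 ops/s), Summit→Machine M2 (2102 ops/s) — total 1790+2308+2102 = 6200 ops/s.
Swapping Umbra↔Harbor (Umbra→Machine M5 1443 ops/s, Harbor→Machine M6 1281 ops/s) loses 1374.
No other one-to-one assignment exceeds 6200 ops/s.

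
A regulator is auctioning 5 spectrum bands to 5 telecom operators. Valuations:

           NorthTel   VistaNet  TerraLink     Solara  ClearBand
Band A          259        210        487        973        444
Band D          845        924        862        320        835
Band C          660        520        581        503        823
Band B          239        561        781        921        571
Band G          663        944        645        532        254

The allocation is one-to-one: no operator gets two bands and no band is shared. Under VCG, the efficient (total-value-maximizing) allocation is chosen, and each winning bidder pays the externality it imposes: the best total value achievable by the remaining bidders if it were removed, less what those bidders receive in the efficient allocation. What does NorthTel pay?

Efficient allocation: NorthTel→Band D ($845M), VistaNet→Band G ($944M), TerraLink→Band B ($781M), Solara→Band A ($973M), ClearBand→Band C ($823M); total welfare W = $4366M.
NorthTel receives Band D at value $845M, so the others get W − 845 = $3521M.
Without NorthTel: best allocation of the remaining 4 bidders over all 5 bands is VistaNet→Band G ($944M), TerraLink→Band D ($862M), Solara→Band A ($973M), ClearBand→Band C ($823M), total $3602M.
VCG payment = (others' best without NorthTel) − (others' welfare with NorthTel) = 3602 − 3521 = $81M.

NorthTel pays $81M.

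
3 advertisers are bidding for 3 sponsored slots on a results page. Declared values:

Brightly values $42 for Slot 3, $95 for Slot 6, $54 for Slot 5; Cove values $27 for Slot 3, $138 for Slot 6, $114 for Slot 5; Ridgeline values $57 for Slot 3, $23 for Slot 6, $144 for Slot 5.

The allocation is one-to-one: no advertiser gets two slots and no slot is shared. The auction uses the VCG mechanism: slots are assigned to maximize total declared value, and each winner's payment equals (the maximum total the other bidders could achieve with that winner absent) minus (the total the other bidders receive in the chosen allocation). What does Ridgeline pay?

Ridgeline pays $29.

Efficient allocation: Brightly→Slot 3 ($42), Cove→Slot 6 ($138), Ridgeline→Slot 5 ($144); total welfare W = $324.
Ridgeline receives Slot 5 at value $144, so the others get W − 144 = $180.
Without Ridgeline: best allocation of the remaining 2 bidders over all 3 slots is Brightly→Slot 6 ($95), Cove→Slot 5 ($114), total $209.
VCG payment = (others' best without Ridgeline) − (others' welfare with Ridgeline) = 209 − 180 = $29.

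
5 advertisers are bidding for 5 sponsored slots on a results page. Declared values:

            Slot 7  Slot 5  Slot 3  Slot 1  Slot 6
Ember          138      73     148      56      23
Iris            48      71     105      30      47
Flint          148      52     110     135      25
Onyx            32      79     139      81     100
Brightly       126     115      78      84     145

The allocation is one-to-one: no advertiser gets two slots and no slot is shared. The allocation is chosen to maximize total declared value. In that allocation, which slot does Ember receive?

Ember receives Slot 7.

This is a one-to-one assignment (maximum-weight bipartite matching).
Optimal: Ember→Slot 7 ($138), Iris→Slot 5 ($71), Flint→Slot 1 ($135), Onyx→Slot 3 ($139), Brightly→Slot 6 ($145) — total 138+71+135+139+145 = $628.
Max-entry greedy (repeatedly take the single best remaining cell) gives $593, worse by 35.
Swapping Ember↔Flint (Ember→Slot 1 $56, Flint→Slot 7 $148) loses 69.
Every other assignment is strictly worse.
Ember's own top slot is Slot 3 ($148), but forcing Ember→Slot 3 and reassigning the rest optimally gives only $593 — worse by 35.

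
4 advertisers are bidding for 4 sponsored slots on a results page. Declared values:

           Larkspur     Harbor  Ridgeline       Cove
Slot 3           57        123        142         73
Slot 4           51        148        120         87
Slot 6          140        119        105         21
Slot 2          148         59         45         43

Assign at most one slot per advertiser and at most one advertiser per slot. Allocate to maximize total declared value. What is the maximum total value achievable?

Maximum total: $496

This is a one-to-one assignment (maximum-weight bipartite matching).
Optimal: Larkspur→Slot 2 ($148), Harbor→Slot 6 ($119), Ridgeline→Slot 3 ($142), Cove→Slot 4 ($87) — total 148+119+142+87 = $496.
Column-greedy (each slot in turn goes to its best remaining advertiser) gives $473, worse by 23.
Next-best assignment: Larkspur→Slot 2, Harbor→Slot 4, Ridgeline→Slot 6, Cove→Slot 3 = $474.
Swapping Larkspur↔Harbor (Larkspur→Slot 6 $140, Harbor→Slot 2 $59) loses 68.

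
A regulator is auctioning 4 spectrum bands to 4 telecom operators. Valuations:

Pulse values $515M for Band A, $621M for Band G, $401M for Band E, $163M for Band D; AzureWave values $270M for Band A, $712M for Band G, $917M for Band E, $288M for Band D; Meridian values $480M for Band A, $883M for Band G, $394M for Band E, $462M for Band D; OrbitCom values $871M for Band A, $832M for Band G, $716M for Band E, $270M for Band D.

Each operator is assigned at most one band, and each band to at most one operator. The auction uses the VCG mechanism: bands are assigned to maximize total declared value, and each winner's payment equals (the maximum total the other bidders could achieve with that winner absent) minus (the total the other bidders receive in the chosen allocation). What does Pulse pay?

Pulse pays $421M.

Efficient allocation: Pulse→Band G ($621M), AzureWave→Band E ($917M), Meridian→Band D ($462M), OrbitCom→Band A ($871M); total welfare W = $2871M.
Pulse receives Band G at value $621M, so the others get W − 621 = $2250M.
Without Pulse: best allocation of the remaining 3 bidders over all 4 bands is AzureWave→Band E ($917M), Meridian→Band G ($883M), OrbitCom→Band A ($871M), total $2671M.
VCG payment = (others' best without Pulse) − (others' welfare with Pulse) = 2671 − 2250 = $421M.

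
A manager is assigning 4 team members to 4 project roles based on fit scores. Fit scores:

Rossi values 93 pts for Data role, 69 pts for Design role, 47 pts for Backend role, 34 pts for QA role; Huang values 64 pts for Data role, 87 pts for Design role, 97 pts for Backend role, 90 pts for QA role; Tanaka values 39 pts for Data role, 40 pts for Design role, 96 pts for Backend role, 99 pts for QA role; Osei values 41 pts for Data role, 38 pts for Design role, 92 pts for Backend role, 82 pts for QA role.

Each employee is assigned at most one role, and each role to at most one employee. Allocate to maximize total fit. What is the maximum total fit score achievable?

This is a one-to-one assignment (maximum-weight bipartite matching).
Optimal: Rossi→Data role (93 pts), Huang→Design role (87 pts), Tanaka→QA role (99 pts), Osei→Backend role (92 pts) — total 93+87+99+92 = 371 pts.
Column-greedy (each role in turn goes to its best remaining employee) gives 358 pts, worse by 13.

Max total: 371 pts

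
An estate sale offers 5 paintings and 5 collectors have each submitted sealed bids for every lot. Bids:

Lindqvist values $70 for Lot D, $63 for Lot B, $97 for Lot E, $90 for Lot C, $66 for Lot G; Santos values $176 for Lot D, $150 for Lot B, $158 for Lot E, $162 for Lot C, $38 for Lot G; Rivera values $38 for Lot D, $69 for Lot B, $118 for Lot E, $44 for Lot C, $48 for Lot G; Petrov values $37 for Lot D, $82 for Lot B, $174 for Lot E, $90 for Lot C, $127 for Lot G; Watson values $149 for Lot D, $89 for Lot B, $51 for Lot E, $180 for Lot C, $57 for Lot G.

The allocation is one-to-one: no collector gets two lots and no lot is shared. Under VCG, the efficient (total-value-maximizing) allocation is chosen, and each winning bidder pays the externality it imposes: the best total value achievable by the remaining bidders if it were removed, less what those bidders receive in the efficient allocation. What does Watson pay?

Efficient allocation: Lindqvist→Lot G ($66), Santos→Lot D ($176), Rivera→Lot B ($69), Petrov→Lot E ($174), Watson→Lot C ($180); total welfare W = $665.
Watson receives Lot C at value $180, so the others get W − 180 = $485.
Without Watson: best allocation of the remaining 4 bidders over all 5 lots is Lindqvist→Lot C ($90), Santos→Lot D ($176), Rivera→Lot E ($118), Petrov→Lot G ($127), total $511.
VCG payment = (others' best without Watson) − (others' welfare with Watson) = 511 − 485 = $26.

Watson pays $26.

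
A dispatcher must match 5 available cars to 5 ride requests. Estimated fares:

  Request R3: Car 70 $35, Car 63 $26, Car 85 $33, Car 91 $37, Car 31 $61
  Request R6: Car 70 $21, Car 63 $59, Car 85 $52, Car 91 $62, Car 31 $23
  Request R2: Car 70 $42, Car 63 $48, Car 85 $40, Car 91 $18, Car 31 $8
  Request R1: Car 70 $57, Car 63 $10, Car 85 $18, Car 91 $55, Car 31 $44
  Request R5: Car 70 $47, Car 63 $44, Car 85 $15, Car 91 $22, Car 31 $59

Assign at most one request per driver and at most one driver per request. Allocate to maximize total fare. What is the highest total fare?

Optimal: Car 70→Request R1 ($57), Car 63→Request R5 ($44), Car 85→Request R2 ($40), Car 91→Request R6 ($62), Car 31→Request R3 ($61) — total 57+44+40+62+61 = $264.
Max-entry greedy (repeatedly take the single best remaining cell) gives $243, worse by 21.
Swapping Car 91↔Car 31 (Car 91→Request R3 $37, Car 31→Request R6 $23) loses 63.

Maximum total: $264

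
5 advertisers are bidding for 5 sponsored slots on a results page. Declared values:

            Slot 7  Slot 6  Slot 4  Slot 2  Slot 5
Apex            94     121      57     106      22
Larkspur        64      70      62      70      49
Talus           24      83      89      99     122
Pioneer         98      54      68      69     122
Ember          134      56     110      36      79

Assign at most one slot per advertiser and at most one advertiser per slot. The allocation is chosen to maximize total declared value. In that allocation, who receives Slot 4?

Optimal: Apex→Slot 6 ($121), Larkspur→Slot 4 ($62), Talus→Slot 2 ($99), Pioneer→Slot 5 ($122), Ember→Slot 7 ($134) — total 121+62+99+122+134 = $538.
Column-greedy (each slot in turn goes to its best remaining advertiser) gives $536, worse by 2.
Checked against all permutations: $538 is optimal.
Larkspur's own top slot is Slot 6 ($70), but forcing Larkspur→Slot 6 and reassigning the rest optimally gives only $521 — worse by 17.

Larkspur receives Slot 4.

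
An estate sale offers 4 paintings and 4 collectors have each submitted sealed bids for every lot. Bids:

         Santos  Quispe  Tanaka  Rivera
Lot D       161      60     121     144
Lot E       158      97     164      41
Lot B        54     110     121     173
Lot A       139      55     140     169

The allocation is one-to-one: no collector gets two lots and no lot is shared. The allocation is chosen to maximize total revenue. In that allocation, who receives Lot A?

Optimal: Santos→Lot D ($161), Quispe→Lot B ($110), Tanaka→Lot E ($164), Rivera→Lot A ($169) — total 161+110+164+169 = $604.
Column-greedy (each lot in turn goes to its best remaining collector) gives $553, worse by 51.
Next-best assignment: Santos→Lot D, Quispe→Lot E, Tanaka→Lot A, Rivera→Lot B = $571.
Swapping Quispe↔Rivera (Quispe→Lot A $55, Rivera→Lot B $173) loses 51.
Rivera's own top lot is Lot B ($173), but forcing Rivera→Lot B and reassigning the rest optimally gives only $571 — worse by 33.

Rivera receives Lot A.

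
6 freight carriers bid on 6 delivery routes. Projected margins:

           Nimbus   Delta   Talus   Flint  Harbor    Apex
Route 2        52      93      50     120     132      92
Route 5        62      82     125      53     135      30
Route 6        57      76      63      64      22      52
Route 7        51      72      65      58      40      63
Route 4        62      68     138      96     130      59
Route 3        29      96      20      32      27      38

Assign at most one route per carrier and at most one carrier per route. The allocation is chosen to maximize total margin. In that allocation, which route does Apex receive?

Apex receives Route 7.

This is a one-to-one assignment (maximum-weight bipartite matching).
Optimal: Nimbus→Route 6 ($57k), Delta→Route 3 ($96k), Talus→Route 4 ($138k), Flint→Route 2 ($120k), Harbor→Route 5 ($135k), Apex→Route 7 ($63k) — total 57+96+138+120+135+63 = $609k.
Swapping Flint↔Talus (Flint→Route 4 $96k, Talus→Route 2 $50k) loses 112.
Every other assignment is strictly worse.
Apex's own top route is Route 2 ($92k), but forcing Apex→Route 2 and reassigning the rest optimally gives only $576k — worse by 33.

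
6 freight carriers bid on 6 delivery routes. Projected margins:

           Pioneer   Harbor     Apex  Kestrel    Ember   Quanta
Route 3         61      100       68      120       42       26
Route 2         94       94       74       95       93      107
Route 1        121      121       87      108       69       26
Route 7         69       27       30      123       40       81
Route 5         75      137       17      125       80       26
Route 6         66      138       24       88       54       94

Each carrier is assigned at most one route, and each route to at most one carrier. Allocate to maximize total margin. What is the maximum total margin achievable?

Optimal: Pioneer→Route 1 ($121k), Harbor→Route 6 ($138k), Apex→Route 3 ($68k), Kestrel→Route 7 ($123k), Ember→Route 5 ($80k), Quanta→Route 2 ($107k) — total 121+138+68+123+80+107 = $637k.
Column-greedy (each route in turn goes to its best remaining carrier) gives $549k, worse by 88.
Next-best assignment: Pioneer→Route 1, Harbor→Route 5, Apex→Route 3, Kestrel→Route 7, Ember→Route 2, Quanta→Route 6 = $636k.
Checked against all permutations: $637k is optimal.

Maximum total: $637k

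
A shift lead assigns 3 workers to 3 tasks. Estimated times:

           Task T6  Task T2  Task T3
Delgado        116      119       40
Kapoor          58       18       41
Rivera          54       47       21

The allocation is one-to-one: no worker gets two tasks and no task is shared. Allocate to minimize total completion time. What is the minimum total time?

Minimum total: 112 min

This is the linear assignment problem.
Optimal: Delgado→Task T3 (40 min), Kapoor→Task T2 (18 min), Rivera→Task T6 (54 min) — total 40+18+54 = 112 min.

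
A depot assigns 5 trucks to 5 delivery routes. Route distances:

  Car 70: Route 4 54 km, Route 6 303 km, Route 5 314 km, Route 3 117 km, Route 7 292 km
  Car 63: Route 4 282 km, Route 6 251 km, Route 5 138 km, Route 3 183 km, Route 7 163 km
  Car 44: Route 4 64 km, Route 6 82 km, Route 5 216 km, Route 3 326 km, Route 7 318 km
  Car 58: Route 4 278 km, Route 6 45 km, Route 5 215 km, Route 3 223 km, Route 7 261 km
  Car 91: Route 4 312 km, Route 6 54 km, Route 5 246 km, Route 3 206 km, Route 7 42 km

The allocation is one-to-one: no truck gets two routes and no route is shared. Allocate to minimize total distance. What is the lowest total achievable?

Minimum total: 406 km

Optimal: Car 70→Route 3 (117 km), Car 63→Route 5 (138 km), Car 44→Route 4 (64 km), Car 58→Route 6 (45 km), Car 91→Route 7 (42 km) — total 117+138+64+45+42 = 406 km.
Column-greedy (each route in turn goes to its cheapest remaining truck) gives 761 km, worse by 355.
Next-best assignment: Car 70→Route 4, Car 63→Route 5, Car 44→Route 6, Car 58→Route 3, Car 91→Route 7 = 539 km.
Every other assignment is strictly worse.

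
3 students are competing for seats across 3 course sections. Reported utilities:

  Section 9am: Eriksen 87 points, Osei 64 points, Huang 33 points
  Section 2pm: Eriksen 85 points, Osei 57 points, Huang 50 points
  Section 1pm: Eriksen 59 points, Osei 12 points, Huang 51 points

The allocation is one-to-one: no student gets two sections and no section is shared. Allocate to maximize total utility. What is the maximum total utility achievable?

Max total: 200 points

This is the linear assignment problem.
Optimal: Eriksen→Section 2pm (85 points), Osei→Section 9am (64 points), Huang→Section 1pm (51 points) — total 85+64+51 = 200 points.
Column-greedy (each section in turn goes to its best remaining student) gives 195 points, worse by 5.
Next-best assignment: Eriksen→Section 9am, Osei→Section 2pm, Huang→Section 1pm = 195 points.
Swapping Eriksen↔Huang (Eriksen→Section 1pm 59 points, Huang→Section 2pm 50 points) loses 27.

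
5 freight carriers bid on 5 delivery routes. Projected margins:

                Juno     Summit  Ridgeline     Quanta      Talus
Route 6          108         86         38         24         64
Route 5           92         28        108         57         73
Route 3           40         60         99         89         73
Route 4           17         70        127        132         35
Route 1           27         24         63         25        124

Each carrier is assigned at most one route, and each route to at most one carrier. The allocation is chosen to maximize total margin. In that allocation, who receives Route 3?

This is the linear assignment problem.
Optimal: Juno→Route 5 ($92k), Summit→Route 6 ($86k), Ridgeline→Route 3 ($99k), Quanta→Route 4 ($132k), Talus→Route 1 ($124k) — total 92+86+99+132+124 = $533k.
Max-entry greedy (repeatedly take the single best remaining cell) gives $532k, worse by 1.
Ridgeline's own top route is Route 4 ($127k), but forcing Ridgeline→Route 4 and reassigning the rest optimally gives only $518k — worse by 15.

Ridgeline receives Route 3.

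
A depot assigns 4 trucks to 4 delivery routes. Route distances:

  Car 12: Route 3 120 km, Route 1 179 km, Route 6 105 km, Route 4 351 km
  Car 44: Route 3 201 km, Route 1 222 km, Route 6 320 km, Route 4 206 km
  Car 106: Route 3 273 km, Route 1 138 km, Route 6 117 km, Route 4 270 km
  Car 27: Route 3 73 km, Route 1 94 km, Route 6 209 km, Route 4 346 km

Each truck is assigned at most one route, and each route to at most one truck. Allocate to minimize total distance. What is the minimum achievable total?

Min total: 522 km

Optimal: Car 12→Route 6 (105 km), Car 44→Route 4 (206 km), Car 106→Route 1 (138 km), Car 27→Route 3 (73 km) — total 105+206+138+73 = 522 km.
Row-greedy (each truck in turn takes its cheapest remaining route) gives 790 km, worse by 268.
Next-best assignment: Car 12→Route 3, Car 44→Route 4, Car 106→Route 6, Car 27→Route 1 = 537 km.
Every other assignment is strictly worse.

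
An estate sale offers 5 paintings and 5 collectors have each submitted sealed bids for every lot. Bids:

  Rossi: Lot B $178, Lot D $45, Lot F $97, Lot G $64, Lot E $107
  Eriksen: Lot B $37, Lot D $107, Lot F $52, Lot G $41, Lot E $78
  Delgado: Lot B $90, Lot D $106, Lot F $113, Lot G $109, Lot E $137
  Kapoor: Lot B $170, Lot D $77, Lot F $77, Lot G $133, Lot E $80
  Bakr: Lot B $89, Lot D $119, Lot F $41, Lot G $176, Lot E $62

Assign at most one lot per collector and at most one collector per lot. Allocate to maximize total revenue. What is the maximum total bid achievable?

This is the linear assignment problem.
Optimal: Rossi→Lot F ($97), Eriksen→Lot D ($107), Delgado→Lot E ($137), Kapoor→Lot B ($170), Bakr→Lot G ($176) — total 97+107+137+170+176 = $687.
No other one-to-one assignment exceeds $687.

Maximum total: $687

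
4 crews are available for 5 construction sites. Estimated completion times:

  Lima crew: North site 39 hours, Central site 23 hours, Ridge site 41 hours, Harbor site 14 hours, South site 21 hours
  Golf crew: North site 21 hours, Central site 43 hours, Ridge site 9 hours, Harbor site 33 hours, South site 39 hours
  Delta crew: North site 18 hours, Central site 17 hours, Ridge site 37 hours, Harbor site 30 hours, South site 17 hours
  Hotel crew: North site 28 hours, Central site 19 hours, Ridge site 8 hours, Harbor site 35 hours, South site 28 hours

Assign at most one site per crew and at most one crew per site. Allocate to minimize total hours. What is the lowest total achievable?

Treat this as an assignment problem: match each crew to one site.
Optimal: Lima crew→Harbor site (14 hours), Golf crew→Ridge site (9 hours), Delta crew→South site (17 hours), Hotel crew→Central site (19 hours) — total 14+9+17+19 = 59 hours.
Column-greedy (each site in turn goes to its cheapest remaining crew) gives 60 hours, worse by 1.
Next-best assignment: Lima crew→Harbor site, Golf crew→North site, Delta crew→Central site, Hotel crew→Ridge site = 60 hours.

Min total: 59 hours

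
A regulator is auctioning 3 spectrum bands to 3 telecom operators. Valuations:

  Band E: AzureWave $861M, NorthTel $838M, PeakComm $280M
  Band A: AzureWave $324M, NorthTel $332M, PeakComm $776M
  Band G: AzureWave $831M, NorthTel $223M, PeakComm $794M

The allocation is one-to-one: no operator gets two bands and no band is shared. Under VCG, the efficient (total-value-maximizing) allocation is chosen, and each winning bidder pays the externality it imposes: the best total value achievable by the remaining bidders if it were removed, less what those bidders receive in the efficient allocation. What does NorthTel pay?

NorthTel pays $48M.

Efficient allocation: AzureWave→Band G ($831M), NorthTel→Band E ($838M), PeakComm→Band A ($776M); total welfare W = $2445M.
NorthTel receives Band E at value $838M, so the others get W − 838 = $1607M.
Without NorthTel: best allocation of the remaining 2 bidders over all 3 bands is AzureWave→Band E ($861M), PeakComm→Band G ($794M), total $1655M.
VCG payment = (others' best without NorthTel) − (others' welfare with NorthTel) = 1655 − 1607 = $48M.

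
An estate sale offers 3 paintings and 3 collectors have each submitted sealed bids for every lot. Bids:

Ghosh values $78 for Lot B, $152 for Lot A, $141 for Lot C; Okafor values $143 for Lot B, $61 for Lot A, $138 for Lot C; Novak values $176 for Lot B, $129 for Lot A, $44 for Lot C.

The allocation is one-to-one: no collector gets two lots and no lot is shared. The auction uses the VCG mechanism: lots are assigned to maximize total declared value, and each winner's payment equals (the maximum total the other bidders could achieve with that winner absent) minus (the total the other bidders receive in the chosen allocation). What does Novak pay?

Efficient allocation: Ghosh→Lot A ($152), Okafor→Lot C ($138), Novak→Lot B ($176); total welfare W = $466.
Novak receives Lot B at value $176, so the others get W − 176 = $290.
Without Novak: best allocation of the remaining 2 bidders over all 3 lots is Ghosh→Lot A ($152), Okafor→Lot B ($143), total $295.
VCG payment = (others' best without Novak) − (others' welfare with Novak) = 295 − 290 = $5.

Novak pays $5.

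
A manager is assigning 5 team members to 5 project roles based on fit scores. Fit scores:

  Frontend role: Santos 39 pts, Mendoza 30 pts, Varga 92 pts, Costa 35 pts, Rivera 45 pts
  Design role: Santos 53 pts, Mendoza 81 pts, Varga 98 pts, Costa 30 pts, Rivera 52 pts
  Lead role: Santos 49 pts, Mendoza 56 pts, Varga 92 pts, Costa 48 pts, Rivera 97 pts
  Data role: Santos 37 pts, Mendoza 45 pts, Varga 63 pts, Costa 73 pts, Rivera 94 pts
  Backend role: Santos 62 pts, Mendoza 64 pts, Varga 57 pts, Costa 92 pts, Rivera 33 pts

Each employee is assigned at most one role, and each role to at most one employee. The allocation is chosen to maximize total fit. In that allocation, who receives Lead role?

Santos receives Lead role.

Optimal: Santos→Lead role (49 pts), Mendoza→Design role (81 pts), Varga→Frontend role (92 pts), Costa→Backend role (92 pts), Rivera→Data role (94 pts) — total 49+81+92+92+94 = 408 pts.
Column-greedy (each role in turn goes to its best remaining employee) gives 405 pts, worse by 3.
Santos's own top role is Backend role (62 pts), but forcing Santos→Backend role and reassigning the rest optimally gives only 405 pts — worse by 3.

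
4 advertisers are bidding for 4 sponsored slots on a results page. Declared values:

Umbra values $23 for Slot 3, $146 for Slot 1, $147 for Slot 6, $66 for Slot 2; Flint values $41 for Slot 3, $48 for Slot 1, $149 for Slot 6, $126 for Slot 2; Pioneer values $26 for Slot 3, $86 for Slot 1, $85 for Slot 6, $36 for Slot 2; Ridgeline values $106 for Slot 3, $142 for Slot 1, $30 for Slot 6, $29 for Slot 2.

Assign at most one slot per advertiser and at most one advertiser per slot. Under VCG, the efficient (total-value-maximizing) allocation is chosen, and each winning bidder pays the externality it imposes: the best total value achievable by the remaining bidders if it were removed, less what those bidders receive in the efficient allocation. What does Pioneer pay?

Pioneer pays $36.

Efficient allocation: Umbra→Slot 6 ($147), Flint→Slot 2 ($126), Pioneer→Slot 1 ($86), Ridgeline→Slot 3 ($106); total welfare W = $465.
Pioneer receives Slot 1 at value $86, so the others get W − 86 = $379.
Without Pioneer: best allocation of the remaining 3 bidders over all 4 slots is Umbra→Slot 6 ($147), Flint→Slot 2 ($126), Ridgeline→Slot 1 ($142), total $415.
VCG payment = (others' best without Pioneer) − (others' welfare with Pioneer) = 415 − 379 = $36.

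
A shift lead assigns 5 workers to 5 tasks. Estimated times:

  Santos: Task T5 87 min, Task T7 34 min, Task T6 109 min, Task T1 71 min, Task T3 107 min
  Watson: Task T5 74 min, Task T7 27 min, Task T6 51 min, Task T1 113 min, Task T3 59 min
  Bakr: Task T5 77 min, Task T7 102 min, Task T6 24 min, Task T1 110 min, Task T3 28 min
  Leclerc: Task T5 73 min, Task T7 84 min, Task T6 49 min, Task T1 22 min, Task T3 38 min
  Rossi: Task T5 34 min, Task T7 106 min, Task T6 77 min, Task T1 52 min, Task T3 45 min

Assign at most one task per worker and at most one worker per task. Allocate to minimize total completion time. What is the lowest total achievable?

Min total: 169 min

This is the linear assignment problem.
Optimal: Santos→Task T7 (34 min), Watson→Task T6 (51 min), Bakr→Task T3 (28 min), Leclerc→Task T1 (22 min), Rossi→Task T5 (34 min) — total 34+51+28+22+34 = 169 min.
Next-best assignment: Santos→Task T7, Watson→Task T3, Bakr→Task T6, Leclerc→Task T1, Rossi→Task T5 = 173 min.
Checked against all permutations: 169 min is optimal.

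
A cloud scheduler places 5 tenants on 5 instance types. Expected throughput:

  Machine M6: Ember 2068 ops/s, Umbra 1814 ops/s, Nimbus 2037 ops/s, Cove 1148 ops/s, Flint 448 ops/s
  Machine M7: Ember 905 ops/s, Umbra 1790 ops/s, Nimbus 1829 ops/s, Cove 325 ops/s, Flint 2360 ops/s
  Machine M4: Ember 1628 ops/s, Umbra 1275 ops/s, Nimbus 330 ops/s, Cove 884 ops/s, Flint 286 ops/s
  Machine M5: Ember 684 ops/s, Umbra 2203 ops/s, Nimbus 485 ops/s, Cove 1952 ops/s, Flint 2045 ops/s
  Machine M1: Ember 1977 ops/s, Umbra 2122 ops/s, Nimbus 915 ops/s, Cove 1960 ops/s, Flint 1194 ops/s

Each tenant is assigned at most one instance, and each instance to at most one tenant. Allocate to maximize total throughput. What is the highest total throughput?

Maximum total: 10188 ops/s

Optimal: Ember→Machine M4 (1628 ops/s), Umbra→Machine M5 (2203 ops/s), Nimbus→Machine M6 (2037 ops/s), Cove→Machine M1 (1960 ops/s), Flint→Machine M7 (2360 ops/s) — total 1628+2203+2037+1960+2360 = 10188 ops/s.
Every other assignment is strictly worse.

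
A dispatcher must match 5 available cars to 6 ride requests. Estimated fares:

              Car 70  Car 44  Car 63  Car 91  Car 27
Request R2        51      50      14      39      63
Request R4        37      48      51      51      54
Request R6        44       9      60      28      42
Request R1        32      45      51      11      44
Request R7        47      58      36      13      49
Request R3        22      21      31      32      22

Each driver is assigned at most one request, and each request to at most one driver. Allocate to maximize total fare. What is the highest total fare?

This is the linear assignment problem.
Optimal: Car 70→Request R6 ($44), Car 44→Request R7 ($58), Car 63→Request R1 ($51), Car 91→Request R4 ($51), Car 27→Request R2 ($63) — total 44+58+51+51+63 = $267.
Row-greedy (each driver in turn takes its best remaining request) gives $264, worse by 3.
No other one-to-one assignment exceeds $267.

Maximum total: $267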